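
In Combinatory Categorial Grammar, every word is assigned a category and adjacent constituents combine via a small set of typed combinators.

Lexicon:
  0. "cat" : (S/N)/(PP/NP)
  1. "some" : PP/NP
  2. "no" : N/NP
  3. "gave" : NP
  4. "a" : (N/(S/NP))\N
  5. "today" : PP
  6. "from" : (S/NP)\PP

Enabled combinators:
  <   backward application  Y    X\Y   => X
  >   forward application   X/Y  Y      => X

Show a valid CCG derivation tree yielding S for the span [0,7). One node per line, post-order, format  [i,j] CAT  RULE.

[0,1] (S/N)/(PP/NP)  lex  "cat"
[1,2] PP/NP  lex  "some"
[0,2] S/N  >  k=1
[2,3] N/NP  lex  "no"
[3,4] NP  lex  "gave"
[2,4] N  >  k=3
[4,5] (N/(S/NP))\N  lex  "a"
[2,5] N/(S/NP)  <  k=4
[5,6] PP  lex  "today"
[6,7] (S/NP)\PP  lex  "from"
[5,7] S/NP  <  k=6
[2,7] N  >  k=5
[0,7] S  >  k=2

[0,7] S   >
  [0,2] S/N   >
    [0,1] "cat" : (S/N)/(PP/NP)
    [1,2] "some" : PP/NP
  [2,7] N   >
    [2,5] N/(S/NP)   <
      [2,4] N   >
        [2,3] "no" : N/NP
        [3,4] "gave" : NP
      [4,5] "a" : (N/(S/NP))\N
    [5,7] S/NP   <
      [5,6] "today" : PP
      [6,7] "from" : (S/NP)\PP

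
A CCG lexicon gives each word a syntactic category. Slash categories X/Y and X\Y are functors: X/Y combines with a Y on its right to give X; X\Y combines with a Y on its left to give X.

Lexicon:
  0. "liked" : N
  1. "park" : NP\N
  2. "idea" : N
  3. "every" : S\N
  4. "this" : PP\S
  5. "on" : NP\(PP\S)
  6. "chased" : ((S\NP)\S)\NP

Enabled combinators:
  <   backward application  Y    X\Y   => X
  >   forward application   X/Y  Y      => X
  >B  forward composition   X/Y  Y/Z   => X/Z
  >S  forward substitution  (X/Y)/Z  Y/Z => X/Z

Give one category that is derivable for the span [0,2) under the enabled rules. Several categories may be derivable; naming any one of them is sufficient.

NP

[0,7] S   <
  [0,2] NP   <
    [0,1] "liked" : N
    [1,2] "park" : NP\N
  [2,7] S\NP   <
    [2,4] S   <
      [2,3] "idea" : N
      [3,4] "every" : S\N
    [4,7] (S\NP)\S   <
      [4,6] NP   <
        [4,5] "this" : PP\S
        [5,6] "on" : NP\(PP\S)
      [6,7] "chased" : ((S\NP)\S)\NP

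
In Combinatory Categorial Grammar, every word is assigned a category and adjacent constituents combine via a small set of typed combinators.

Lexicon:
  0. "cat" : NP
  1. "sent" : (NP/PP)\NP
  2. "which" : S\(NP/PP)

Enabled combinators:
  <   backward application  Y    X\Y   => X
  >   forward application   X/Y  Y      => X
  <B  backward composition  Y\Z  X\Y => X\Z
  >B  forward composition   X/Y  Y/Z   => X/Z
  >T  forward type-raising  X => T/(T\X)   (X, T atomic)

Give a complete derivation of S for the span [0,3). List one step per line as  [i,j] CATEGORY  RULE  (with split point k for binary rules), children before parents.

[0,1] NP  lex  "cat"
[0,1] S/(S\NP)  >T
[1,2] (NP/PP)\NP  lex  "sent"
[2,3] S\(NP/PP)  lex  "which"
[1,3] S\NP  <B  k=2
[0,3] S  >  k=1

[0,3] S   >
  [0,1] S/(S\NP)   >T
    [0,1] "cat" : NP
  [1,3] S\NP   <B
    [1,2] "sent" : (NP/PP)\NP
    [2,3] "which" : S\(NP/PP)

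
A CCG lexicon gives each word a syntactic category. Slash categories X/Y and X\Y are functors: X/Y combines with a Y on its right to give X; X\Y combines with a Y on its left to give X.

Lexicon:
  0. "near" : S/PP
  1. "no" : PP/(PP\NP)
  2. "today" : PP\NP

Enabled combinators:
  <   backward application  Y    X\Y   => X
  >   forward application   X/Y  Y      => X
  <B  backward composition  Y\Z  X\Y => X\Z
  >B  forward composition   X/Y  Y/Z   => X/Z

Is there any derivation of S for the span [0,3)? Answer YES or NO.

[0,3] S   >
  [0,1] "near" : S/PP
  [1,3] PP   >
    [1,2] "no" : PP/(PP\NP)
    [2,3] "today" : PP\NP

YES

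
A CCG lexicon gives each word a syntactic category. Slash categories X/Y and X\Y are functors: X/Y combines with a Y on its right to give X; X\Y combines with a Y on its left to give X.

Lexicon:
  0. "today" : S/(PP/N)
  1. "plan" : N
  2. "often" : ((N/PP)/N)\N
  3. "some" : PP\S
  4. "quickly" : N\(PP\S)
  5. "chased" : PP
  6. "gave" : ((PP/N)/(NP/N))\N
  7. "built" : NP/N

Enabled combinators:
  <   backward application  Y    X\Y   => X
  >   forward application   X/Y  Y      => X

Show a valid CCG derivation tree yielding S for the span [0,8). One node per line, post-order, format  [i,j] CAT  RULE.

[0,8] S   >
  [0,1] "today" : S/(PP/N)
  [1,8] PP/N   >
    [1,7] (PP/N)/(NP/N)   <
      [1,6] N   >
        [1,5] N/PP   >
          [1,3] (N/PP)/N   <
            [1,2] "plan" : N
            [2,3] "often" : ((N/PP)/N)\N
          [3,5] N   <
            [3,4] "some" : PP\S
            [4,5] "quickly" : N\(PP\S)
        [5,6] "chased" : PP
      [6,7] "gave" : ((PP/N)/(NP/N))\N
    [7,8] "built" : NP/N

[0,1] S/(PP/N)  lex  "today"
[1,2] N  lex  "plan"
[2,3] ((N/PP)/N)\N  lex  "often"
[1,3] (N/PP)/N  <  k=2
[3,4] PP\S  lex  "some"
[4,5] N\(PP\S)  lex  "quickly"
[3,5] N  <  k=4
[1,5] N/PP  >  k=3
[5,6] PP  lex  "chased"
[1,6] N  >  k=5
[6,7] ((PP/N)/(NP/N))\N  lex  "gave"
[1,7] (PP/N)/(NP/N)  <  k=6
[7,8] NP/N  lex  "built"
[1,8] PP/N  >  k=7
[0,8] S  >  k=1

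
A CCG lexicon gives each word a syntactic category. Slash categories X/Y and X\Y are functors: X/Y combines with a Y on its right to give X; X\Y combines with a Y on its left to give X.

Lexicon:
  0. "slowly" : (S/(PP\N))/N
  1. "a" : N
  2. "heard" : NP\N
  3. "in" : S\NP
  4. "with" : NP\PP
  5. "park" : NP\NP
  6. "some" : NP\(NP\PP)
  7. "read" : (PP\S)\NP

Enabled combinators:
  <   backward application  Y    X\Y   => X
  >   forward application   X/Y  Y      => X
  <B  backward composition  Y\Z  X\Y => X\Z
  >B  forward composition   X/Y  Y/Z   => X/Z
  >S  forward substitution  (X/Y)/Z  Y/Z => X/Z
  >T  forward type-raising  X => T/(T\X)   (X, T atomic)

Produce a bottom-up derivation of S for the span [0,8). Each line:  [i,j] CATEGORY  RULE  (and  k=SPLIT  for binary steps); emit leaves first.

[0,1] (S/(PP\N))/N  lex  "slowly"
[1,2] N  lex  "a"
[0,2] S/(PP\N)  >  k=1
[2,3] NP\N  lex  "heard"
[3,4] S\NP  lex  "in"
[2,4] S\N  <B  k=3
[4,5] NP\PP  lex  "with"
[5,6] NP\NP  lex  "park"
[4,6] NP\PP  <B  k=5
[6,7] NP\(NP\PP)  lex  "some"
[4,7] NP  <  k=6
[7,8] (PP\S)\NP  lex  "read"
[4,8] PP\S  <  k=7
[2,8] PP\N  <B  k=4
[0,8] S  >  k=2

[0,8] S   >
  [0,2] S/(PP\N)   >
    [0,1] "slowly" : (S/(PP\N))/N
    [1,2] "a" : N
  [2,8] PP\N   <B
    [2,4] S\N   <B
      [2,3] "heard" : NP\N
      [3,4] "in" : S\NP
    [4,8] PP\S   <
      [4,7] NP   <
        [4,6] NP\PP   <B
          [4,5] "with" : NP\PP
          [5,6] "park" : NP\NP
        [6,7] "some" : NP\(NP\PP)
      [7,8] "read" : (PP\S)\NP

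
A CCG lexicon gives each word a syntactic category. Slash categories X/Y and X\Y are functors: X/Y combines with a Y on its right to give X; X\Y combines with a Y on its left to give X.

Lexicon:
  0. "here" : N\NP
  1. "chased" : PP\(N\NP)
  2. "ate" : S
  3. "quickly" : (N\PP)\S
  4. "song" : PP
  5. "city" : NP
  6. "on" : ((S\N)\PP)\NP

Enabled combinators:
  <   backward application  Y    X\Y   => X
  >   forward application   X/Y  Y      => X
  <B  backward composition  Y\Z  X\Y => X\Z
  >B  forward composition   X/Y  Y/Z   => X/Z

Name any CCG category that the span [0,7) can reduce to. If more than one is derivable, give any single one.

S

[0,7] S   <
  [0,4] N   <
    [0,2] PP   <
      [0,1] "here" : N\NP
      [1,2] "chased" : PP\(N\NP)
    [2,4] N\PP   <
      [2,3] "ate" : S
      [3,4] "quickly" : (N\PP)\S
  [4,7] S\N   <
    [4,5] "song" : PP
    [5,7] (S\N)\PP   <
      [5,6] "city" : NP
      [6,7] "on" : ((S\N)\PP)\NP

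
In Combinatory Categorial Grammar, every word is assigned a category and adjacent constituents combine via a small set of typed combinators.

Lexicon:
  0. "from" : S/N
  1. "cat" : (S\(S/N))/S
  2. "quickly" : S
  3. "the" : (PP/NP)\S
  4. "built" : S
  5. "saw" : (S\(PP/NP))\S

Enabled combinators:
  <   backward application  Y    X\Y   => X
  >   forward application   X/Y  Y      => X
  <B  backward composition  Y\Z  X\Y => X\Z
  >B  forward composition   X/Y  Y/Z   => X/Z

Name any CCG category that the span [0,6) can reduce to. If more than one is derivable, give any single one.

S

[0,6] S   <
  [0,4] PP/NP   <
    [0,3] S   <
      [0,1] "from" : S/N
      [1,3] S\(S/N)   >
        [1,2] "cat" : (S\(S/N))/S
        [2,3] "quickly" : S
    [3,4] "the" : (PP/NP)\S
  [4,6] S\(PP/NP)   <
    [4,5] "built" : S
    [5,6] "saw" : (S\(PP/NP))\S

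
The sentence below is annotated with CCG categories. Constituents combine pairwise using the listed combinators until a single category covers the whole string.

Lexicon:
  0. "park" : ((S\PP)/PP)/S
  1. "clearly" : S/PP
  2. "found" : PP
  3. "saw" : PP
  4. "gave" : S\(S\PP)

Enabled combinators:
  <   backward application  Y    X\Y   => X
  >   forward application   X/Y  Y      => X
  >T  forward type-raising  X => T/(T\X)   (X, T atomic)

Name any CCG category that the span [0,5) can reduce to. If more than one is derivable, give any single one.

S

[0,5] S   <
  [0,4] S\PP   >
    [0,3] (S\PP)/PP   >
      [0,1] "park" : ((S\PP)/PP)/S
      [1,3] S   >
        [1,2] "clearly" : S/PP
        [2,3] "found" : PP
    [3,4] "saw" : PP
  [4,5] "gave" : S\(S\PP)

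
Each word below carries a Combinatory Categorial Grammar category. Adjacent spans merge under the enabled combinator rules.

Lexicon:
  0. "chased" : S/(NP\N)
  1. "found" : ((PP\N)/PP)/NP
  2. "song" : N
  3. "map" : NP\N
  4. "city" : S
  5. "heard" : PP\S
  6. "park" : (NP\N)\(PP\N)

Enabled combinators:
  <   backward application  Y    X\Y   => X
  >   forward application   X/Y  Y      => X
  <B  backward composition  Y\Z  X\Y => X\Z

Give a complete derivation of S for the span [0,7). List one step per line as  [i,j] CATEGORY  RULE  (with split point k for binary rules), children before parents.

[0,7] S   >
  [0,1] "chased" : S/(NP\N)
  [1,7] NP\N   <
    [1,6] PP\N   >
      [1,4] (PP\N)/PP   >
        [1,2] "found" : ((PP\N)/PP)/NP
        [2,4] NP   <
          [2,3] "song" : N
          [3,4] "map" : NP\N
      [4,6] PP   <
        [4,5] "city" : S
        [5,6] "heard" : PP\S
    [6,7] "park" : (NP\N)\(PP\N)

[0,1] S/(NP\N)  lex  "chased"
[1,2] ((PP\N)/PP)/NP  lex  "found"
[2,3] N  lex  "song"
[3,4] NP\N  lex  "map"
[2,4] NP  <  k=3
[1,4] (PP\N)/PP  >  k=2
[4,5] S  lex  "city"
[5,6] PP\S  lex  "heard"
[4,6] PP  <  k=5
[1,6] PP\N  >  k=4
[6,7] (NP\N)\(PP\N)  lex  "park"
[1,7] NP\N  <  k=6
[0,7] S  >  k=1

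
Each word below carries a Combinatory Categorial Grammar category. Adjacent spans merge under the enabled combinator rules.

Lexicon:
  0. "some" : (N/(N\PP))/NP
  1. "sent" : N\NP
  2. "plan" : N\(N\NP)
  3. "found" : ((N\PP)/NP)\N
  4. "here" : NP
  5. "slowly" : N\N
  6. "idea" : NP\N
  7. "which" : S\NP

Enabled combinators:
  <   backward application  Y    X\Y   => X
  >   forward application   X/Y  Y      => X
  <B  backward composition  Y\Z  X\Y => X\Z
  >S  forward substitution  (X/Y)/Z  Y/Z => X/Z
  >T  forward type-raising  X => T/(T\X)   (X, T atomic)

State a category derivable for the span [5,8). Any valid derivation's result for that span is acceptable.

[0,8] S   <
  [0,5] N   >
    [0,4] N/NP   >S
      [0,1] "some" : (N/(N\PP))/NP
      [1,4] (N\PP)/NP   <
        [1,3] N   <
          [1,2] "sent" : N\NP
          [2,3] "plan" : N\(N\NP)
        [3,4] "found" : ((N\PP)/NP)\N
    [4,5] "here" : NP
  [5,8] S\N   <B
    [5,7] NP\N   <B
      [5,6] "slowly" : N\N
      [6,7] "idea" : NP\N
    [7,8] "which" : S\NP

S\N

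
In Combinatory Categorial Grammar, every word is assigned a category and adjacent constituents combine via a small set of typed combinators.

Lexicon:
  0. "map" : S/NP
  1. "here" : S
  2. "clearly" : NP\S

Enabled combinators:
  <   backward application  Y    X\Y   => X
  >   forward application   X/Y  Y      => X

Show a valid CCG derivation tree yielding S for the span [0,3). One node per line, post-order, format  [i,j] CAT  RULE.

[0,3] S   >
  [0,1] "map" : S/NP
  [1,3] NP   <
    [1,2] "here" : S
    [2,3] "clearly" : NP\S

[0,1] S/NP  lex  "map"
[1,2] S  lex  "here"
[2,3] NP\S  lex  "clearly"
[1,3] NP  <  k=2
[0,3] S  >  k=1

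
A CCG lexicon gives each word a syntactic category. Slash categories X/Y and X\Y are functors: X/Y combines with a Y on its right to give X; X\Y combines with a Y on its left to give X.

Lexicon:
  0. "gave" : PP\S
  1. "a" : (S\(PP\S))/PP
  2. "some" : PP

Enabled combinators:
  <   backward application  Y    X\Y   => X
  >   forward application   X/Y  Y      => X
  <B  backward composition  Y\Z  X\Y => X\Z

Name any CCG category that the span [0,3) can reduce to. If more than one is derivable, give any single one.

[0,3] S   <
  [0,1] "gave" : PP\S
  [1,3] S\(PP\S)   >
    [1,2] "a" : (S\(PP\S))/PP
    [2,3] "some" : PP

S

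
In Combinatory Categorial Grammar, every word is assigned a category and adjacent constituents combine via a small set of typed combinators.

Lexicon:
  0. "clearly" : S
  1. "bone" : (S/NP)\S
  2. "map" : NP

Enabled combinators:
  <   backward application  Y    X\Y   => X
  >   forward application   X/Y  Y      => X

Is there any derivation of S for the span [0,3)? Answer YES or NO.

[0,3] S   >
  [0,2] S/NP   <
    [0,1] "clearly" : S
    [1,2] "bone" : (S/NP)\S
  [2,3] "map" : NP

YES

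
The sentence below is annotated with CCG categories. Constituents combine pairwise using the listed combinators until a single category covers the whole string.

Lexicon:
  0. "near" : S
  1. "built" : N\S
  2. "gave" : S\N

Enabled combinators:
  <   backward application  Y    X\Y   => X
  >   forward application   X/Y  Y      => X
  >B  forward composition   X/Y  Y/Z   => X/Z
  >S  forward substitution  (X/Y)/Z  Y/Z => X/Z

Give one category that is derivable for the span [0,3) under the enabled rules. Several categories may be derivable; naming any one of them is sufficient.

S

[0,3] S   <
  [0,2] N   <
    [0,1] "near" : S
    [1,2] "built" : N\S
  [2,3] "gave" : S\N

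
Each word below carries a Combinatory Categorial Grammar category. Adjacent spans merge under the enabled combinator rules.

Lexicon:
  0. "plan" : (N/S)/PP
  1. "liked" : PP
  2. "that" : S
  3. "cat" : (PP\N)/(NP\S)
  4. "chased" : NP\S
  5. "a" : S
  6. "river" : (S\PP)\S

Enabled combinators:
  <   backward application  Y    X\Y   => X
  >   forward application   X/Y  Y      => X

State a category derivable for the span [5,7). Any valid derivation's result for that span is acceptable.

S\PP

[0,7] S   <
  [0,5] PP   <
    [0,3] N   >
      [0,2] N/S   >
        [0,1] "plan" : (N/S)/PP
        [1,2] "liked" : PP
      [2,3] "that" : S
    [3,5] PP\N   >
      [3,4] "cat" : (PP\N)/(NP\S)
      [4,5] "chased" : NP\S
  [5,7] S\PP   <
    [5,6] "a" : S
    [6,7] "river" : (S\PP)\S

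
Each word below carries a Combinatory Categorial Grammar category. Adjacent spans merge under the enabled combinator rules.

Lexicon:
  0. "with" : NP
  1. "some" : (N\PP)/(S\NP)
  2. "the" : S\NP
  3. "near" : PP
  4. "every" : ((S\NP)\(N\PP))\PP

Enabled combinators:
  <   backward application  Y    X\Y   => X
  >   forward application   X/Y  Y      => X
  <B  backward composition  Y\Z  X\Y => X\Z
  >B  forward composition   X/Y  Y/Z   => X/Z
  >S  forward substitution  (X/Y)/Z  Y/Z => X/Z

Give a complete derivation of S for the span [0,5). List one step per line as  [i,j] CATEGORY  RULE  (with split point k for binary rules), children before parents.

[0,1] NP  lex  "with"
[1,2] (N\PP)/(S\NP)  lex  "some"
[2,3] S\NP  lex  "the"
[1,3] N\PP  >  k=2
[3,4] PP  lex  "near"
[4,5] ((S\NP)\(N\PP))\PP  lex  "every"
[3,5] (S\NP)\(N\PP)  <  k=4
[1,5] S\NP  <  k=3
[0,5] S  <  k=1

[0,5] S   <
  [0,1] "with" : NP
  [1,5] S\NP   <
    [1,3] N\PP   >
      [1,2] "some" : (N\PP)/(S\NP)
      [2,3] "the" : S\NP
    [3,5] (S\NP)\(N\PP)   <
      [3,4] "near" : PP
      [4,5] "every" : ((S\NP)\(N\PP))\PP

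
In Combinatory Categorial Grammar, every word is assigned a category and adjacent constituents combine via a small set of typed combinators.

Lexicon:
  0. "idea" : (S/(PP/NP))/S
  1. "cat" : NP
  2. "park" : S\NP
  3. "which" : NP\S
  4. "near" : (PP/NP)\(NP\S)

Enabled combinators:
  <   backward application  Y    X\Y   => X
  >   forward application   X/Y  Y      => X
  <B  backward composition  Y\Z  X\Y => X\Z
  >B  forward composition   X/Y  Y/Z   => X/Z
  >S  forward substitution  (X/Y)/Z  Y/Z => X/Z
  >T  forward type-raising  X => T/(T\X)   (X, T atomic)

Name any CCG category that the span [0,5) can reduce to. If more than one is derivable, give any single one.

S

[0,5] S   >
  [0,3] S/(PP/NP)   >
    [0,1] "idea" : (S/(PP/NP))/S
    [1,3] S   <
      [1,2] "cat" : NP
      [2,3] "park" : S\NP
  [3,5] PP/NP   <
    [3,4] "which" : NP\S
    [4,5] "near" : (PP/NP)\(NP\S)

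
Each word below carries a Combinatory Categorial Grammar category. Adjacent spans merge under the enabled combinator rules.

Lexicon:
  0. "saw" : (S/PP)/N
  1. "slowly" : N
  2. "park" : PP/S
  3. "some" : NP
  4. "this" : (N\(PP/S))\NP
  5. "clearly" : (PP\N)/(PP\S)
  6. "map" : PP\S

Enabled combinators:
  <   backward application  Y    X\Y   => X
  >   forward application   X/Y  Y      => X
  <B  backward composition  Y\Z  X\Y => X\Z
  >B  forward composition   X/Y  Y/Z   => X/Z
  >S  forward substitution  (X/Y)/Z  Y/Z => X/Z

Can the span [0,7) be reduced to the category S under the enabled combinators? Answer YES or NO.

[0,7] S   >
  [0,2] S/PP   >
    [0,1] "saw" : (S/PP)/N
    [1,2] "slowly" : N
  [2,7] PP   <
    [2,5] N   <
      [2,3] "park" : PP/S
      [3,5] N\(PP/S)   <
        [3,4] "some" : NP
        [4,5] "this" : (N\(PP/S))\NP
    [5,7] PP\N   >
      [5,6] "clearly" : (PP\N)/(PP\S)
      [6,7] "map" : PP\S

YES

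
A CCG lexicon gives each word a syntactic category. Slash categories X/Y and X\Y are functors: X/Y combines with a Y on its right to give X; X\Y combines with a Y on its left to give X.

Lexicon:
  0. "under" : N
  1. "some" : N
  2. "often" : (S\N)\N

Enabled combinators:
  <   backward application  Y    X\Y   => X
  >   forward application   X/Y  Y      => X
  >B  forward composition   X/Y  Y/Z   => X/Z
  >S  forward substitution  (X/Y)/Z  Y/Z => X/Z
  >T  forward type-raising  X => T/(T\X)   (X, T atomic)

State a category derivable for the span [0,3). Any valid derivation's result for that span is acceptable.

[0,3] S   <
  [0,1] "under" : N
  [1,3] S\N   <
    [1,2] "some" : N
    [2,3] "often" : (S\N)\N

S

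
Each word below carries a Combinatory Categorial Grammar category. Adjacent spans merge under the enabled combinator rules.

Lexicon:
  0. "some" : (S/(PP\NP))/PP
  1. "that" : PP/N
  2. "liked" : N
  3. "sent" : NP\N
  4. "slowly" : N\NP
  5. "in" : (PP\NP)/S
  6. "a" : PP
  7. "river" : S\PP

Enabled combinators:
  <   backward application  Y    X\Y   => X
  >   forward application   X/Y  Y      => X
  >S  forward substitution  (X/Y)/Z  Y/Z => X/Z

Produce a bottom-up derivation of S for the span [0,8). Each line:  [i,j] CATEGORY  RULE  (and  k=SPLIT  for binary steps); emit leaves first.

[0,8] S   >
  [0,5] S/(PP\NP)   >
    [0,1] "some" : (S/(PP\NP))/PP
    [1,5] PP   >
      [1,2] "that" : PP/N
      [2,5] N   <
        [2,4] NP   <
          [2,3] "liked" : N
          [3,4] "sent" : NP\N
        [4,5] "slowly" : N\NP
  [5,8] PP\NP   >
    [5,6] "in" : (PP\NP)/S
    [6,8] S   <
      [6,7] "a" : PP
      [7,8] "river" : S\PP

[0,1] (S/(PP\NP))/PP  lex  "some"
[1,2] PP/N  lex  "that"
[2,3] N  lex  "liked"
[3,4] NP\N  lex  "sent"
[2,4] NP  <  k=3
[4,5] N\NP  lex  "slowly"
[2,5] N  <  k=4
[1,5] PP  >  k=2
[0,5] S/(PP\NP)  >  k=1
[5,6] (PP\NP)/S  lex  "in"
[6,7] PP  lex  "a"
[7,8] S\PP  lex  "river"
[6,8] S  <  k=7
[5,8] PP\NP  >  k=6
[0,8] S  >  k=5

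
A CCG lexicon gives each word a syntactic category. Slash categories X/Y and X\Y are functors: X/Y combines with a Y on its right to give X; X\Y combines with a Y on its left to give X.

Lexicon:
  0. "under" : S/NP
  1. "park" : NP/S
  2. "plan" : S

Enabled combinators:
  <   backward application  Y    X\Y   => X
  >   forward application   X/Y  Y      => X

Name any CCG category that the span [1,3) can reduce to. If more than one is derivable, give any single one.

NP

[0,3] S   >
  [0,1] "under" : S/NP
  [1,3] NP   >
    [1,2] "park" : NP/S
    [2,3] "plan" : S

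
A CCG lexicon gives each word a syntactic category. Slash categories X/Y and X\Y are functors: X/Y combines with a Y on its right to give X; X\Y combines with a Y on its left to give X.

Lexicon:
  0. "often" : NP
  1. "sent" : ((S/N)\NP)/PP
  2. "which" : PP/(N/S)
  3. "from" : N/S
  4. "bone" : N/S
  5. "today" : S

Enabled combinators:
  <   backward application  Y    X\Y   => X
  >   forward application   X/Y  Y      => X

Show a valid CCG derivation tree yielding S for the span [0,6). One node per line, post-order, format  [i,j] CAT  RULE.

[0,1] NP  lex  "often"
[1,2] ((S/N)\NP)/PP  lex  "sent"
[2,3] PP/(N/S)  lex  "which"
[3,4] N/S  lex  "from"
[2,4] PP  >  k=3
[1,4] (S/N)\NP  >  k=2
[0,4] S/N  <  k=1
[4,5] N/S  lex  "bone"
[5,6] S  lex  "today"
[4,6] N  >  k=5
[0,6] S  >  k=4

[0,6] S   >
  [0,4] S/N   <
    [0,1] "often" : NP
    [1,4] (S/N)\NP   >
      [1,2] "sent" : ((S/N)\NP)/PP
      [2,4] PP   >
        [2,3] "which" : PP/(N/S)
        [3,4] "from" : N/S
  [4,6] N   >
    [4,5] "bone" : N/S
    [5,6] "today" : S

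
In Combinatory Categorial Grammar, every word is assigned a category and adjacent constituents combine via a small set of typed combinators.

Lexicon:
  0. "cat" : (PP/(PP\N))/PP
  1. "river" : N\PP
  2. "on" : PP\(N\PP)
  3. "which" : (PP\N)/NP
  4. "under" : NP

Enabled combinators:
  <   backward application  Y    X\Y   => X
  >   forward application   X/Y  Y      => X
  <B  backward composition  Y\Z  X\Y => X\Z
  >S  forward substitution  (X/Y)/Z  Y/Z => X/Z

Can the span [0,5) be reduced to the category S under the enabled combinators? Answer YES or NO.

NO

(PP/(PP\N))/PP N\PP PP\(N\PP) (PP\N)/NP NP
CKY chart[0,5] = {PP}; S ∉ chart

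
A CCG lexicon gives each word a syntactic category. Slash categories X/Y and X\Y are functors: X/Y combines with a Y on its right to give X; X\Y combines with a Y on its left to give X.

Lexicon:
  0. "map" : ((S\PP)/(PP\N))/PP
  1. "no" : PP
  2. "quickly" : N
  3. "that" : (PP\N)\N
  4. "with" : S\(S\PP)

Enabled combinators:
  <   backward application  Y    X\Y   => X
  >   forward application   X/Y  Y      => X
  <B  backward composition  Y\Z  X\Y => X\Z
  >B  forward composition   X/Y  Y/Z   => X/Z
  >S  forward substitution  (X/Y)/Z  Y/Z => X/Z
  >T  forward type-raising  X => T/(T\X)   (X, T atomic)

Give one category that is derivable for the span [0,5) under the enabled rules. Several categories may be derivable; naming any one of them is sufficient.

[0,5] S   <
  [0,4] S\PP   >
    [0,2] (S\PP)/(PP\N)   >
      [0,1] "map" : ((S\PP)/(PP\N))/PP
      [1,2] "no" : PP
    [2,4] PP\N   <
      [2,3] "quickly" : N
      [3,4] "that" : (PP\N)\N
  [4,5] "with" : S\(S\PP)

S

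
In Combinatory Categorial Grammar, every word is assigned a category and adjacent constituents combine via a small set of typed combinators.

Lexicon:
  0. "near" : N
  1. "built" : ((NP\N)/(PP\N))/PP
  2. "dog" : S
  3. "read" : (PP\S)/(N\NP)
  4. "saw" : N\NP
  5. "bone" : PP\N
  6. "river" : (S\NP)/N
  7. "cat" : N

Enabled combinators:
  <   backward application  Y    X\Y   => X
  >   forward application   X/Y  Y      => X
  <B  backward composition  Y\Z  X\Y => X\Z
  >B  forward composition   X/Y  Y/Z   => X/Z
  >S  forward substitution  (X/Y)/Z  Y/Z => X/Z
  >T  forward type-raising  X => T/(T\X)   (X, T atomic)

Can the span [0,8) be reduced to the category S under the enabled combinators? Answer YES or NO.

YES

[0,8] S   <
  [0,6] NP   <
    [0,1] "near" : N
    [1,6] NP\N   >
      [1,5] (NP\N)/(PP\N)   >
        [1,2] "built" : ((NP\N)/(PP\N))/PP
        [2,5] PP   <
          [2,3] "dog" : S
          [3,5] PP\S   >
            [3,4] "read" : (PP\S)/(N\NP)
            [4,5] "saw" : N\NP
      [5,6] "bone" : PP\N
  [6,8] S\NP   >
    [6,7] "river" : (S\NP)/N
    [7,8] "cat" : N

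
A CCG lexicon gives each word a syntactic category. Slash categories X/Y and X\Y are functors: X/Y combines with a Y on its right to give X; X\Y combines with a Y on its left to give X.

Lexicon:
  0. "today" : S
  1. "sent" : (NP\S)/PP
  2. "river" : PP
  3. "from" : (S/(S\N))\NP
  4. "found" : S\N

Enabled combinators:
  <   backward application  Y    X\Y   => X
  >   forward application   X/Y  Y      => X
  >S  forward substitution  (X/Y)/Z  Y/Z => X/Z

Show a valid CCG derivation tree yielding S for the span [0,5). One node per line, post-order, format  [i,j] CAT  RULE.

[0,1] S  lex  "today"
[1,2] (NP\S)/PP  lex  "sent"
[2,3] PP  lex  "river"
[1,3] NP\S  >  k=2
[0,3] NP  <  k=1
[3,4] (S/(S\N))\NP  lex  "from"
[0,4] S/(S\N)  <  k=3
[4,5] S\N  lex  "found"
[0,5] S  >  k=4

[0,5] S   >
  [0,4] S/(S\N)   <
    [0,3] NP   <
      [0,1] "today" : S
      [1,3] NP\S   >
        [1,2] "sent" : (NP\S)/PP
        [2,3] "river" : PP
    [3,4] "from" : (S/(S\N))\NP
  [4,5] "found" : S\N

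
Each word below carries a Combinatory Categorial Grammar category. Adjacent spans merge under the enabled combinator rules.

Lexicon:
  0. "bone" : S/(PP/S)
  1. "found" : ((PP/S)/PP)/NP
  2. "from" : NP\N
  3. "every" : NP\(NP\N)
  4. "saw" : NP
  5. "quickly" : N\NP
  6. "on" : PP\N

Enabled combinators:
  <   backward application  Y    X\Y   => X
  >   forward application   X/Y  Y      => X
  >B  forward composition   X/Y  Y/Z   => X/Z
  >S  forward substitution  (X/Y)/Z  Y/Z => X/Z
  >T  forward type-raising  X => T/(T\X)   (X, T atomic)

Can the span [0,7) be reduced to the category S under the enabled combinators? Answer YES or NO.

YES

[0,7] S   >
  [0,1] "bone" : S/(PP/S)
  [1,7] PP/S   >
    [1,4] (PP/S)/PP   >
      [1,2] "found" : ((PP/S)/PP)/NP
      [2,4] NP   <
        [2,3] "from" : NP\N
        [3,4] "every" : NP\(NP\N)
    [4,7] PP   <
      [4,6] N   >
        [4,5] N/(N\NP)   >T
          [4,5] "saw" : NP
        [5,6] "quickly" : N\NP
      [6,7] "on" : PP\N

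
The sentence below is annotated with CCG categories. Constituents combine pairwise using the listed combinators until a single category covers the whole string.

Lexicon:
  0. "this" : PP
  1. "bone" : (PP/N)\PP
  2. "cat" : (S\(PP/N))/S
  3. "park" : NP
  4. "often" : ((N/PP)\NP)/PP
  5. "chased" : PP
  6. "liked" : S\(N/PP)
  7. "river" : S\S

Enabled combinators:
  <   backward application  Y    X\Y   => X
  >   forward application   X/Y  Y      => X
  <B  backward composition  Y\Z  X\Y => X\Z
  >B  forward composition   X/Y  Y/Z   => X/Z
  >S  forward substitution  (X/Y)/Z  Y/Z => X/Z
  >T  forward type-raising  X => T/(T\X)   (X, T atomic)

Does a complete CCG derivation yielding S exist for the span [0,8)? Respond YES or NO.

YES

[0,8] S   <
  [0,2] PP/N   <
    [0,1] "this" : PP
    [1,2] "bone" : (PP/N)\PP
  [2,8] S\(PP/N)   >
    [2,3] "cat" : (S\(PP/N))/S
    [3,8] S   <
      [3,4] "park" : NP
      [4,8] S\NP   <B
        [4,7] S\NP   <B
          [4,6] (N/PP)\NP   >
            [4,5] "often" : ((N/PP)\NP)/PP
            [5,6] "chased" : PP
          [6,7] "liked" : S\(N/PP)
        [7,8] "river" : S\S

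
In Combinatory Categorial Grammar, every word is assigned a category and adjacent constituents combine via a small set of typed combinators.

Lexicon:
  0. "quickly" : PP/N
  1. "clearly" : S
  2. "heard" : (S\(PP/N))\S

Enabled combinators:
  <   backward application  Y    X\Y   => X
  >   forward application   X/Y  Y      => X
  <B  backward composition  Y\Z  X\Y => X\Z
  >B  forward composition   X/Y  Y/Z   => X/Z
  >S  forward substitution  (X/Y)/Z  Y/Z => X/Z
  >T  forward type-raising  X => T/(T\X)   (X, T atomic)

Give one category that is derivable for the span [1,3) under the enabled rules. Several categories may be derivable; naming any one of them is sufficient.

S\(PP/N)

[0,3] S   <
  [0,1] "quickly" : PP/N
  [1,3] S\(PP/N)   <
    [1,2] "clearly" : S
    [2,3] "heard" : (S\(PP/N))\S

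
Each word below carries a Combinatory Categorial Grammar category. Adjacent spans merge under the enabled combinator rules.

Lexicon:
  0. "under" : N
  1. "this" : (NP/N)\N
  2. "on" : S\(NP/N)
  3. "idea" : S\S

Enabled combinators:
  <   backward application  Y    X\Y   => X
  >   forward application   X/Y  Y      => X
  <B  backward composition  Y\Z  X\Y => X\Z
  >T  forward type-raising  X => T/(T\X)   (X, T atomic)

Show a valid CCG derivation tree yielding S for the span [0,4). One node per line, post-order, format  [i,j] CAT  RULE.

[0,1] N  lex  "under"
[1,2] (NP/N)\N  lex  "this"
[2,3] S\(NP/N)  lex  "on"
[1,3] S\N  <B  k=2
[3,4] S\S  lex  "idea"
[1,4] S\N  <B  k=3
[0,4] S  <  k=1

[0,4] S   <
  [0,1] "under" : N
  [1,4] S\N   <B
    [1,3] S\N   <B
      [1,2] "this" : (NP/N)\N
      [2,3] "on" : S\(NP/N)
    [3,4] "idea" : S\S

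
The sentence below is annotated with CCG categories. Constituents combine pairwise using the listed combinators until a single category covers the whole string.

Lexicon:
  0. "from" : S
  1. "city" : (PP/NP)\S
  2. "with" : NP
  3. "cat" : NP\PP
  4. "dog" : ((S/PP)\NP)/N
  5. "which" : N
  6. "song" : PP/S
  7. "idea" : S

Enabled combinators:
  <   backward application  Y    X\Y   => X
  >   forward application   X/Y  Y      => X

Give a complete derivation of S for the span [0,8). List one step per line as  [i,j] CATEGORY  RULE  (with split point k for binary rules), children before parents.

[0,1] S  lex  "from"
[1,2] (PP/NP)\S  lex  "city"
[0,2] PP/NP  <  k=1
[2,3] NP  lex  "with"
[0,3] PP  >  k=2
[3,4] NP\PP  lex  "cat"
[0,4] NP  <  k=3
[4,5] ((S/PP)\NP)/N  lex  "dog"
[5,6] N  lex  "which"
[4,6] (S/PP)\NP  >  k=5
[0,6] S/PP  <  k=4
[6,7] PP/S  lex  "song"
[7,8] S  lex  "idea"
[6,8] PP  >  k=7
[0,8] S  >  k=6

[0,8] S   >
  [0,6] S/PP   <
    [0,4] NP   <
      [0,3] PP   >
        [0,2] PP/NP   <
          [0,1] "from" : S
          [1,2] "city" : (PP/NP)\S
        [2,3] "with" : NP
      [3,4] "cat" : NP\PP
    [4,6] (S/PP)\NP   >
      [4,5] "dog" : ((S/PP)\NP)/N
      [5,6] "which" : N
  [6,8] PP   >
    [6,7] "song" : PP/S
    [7,8] "idea" : S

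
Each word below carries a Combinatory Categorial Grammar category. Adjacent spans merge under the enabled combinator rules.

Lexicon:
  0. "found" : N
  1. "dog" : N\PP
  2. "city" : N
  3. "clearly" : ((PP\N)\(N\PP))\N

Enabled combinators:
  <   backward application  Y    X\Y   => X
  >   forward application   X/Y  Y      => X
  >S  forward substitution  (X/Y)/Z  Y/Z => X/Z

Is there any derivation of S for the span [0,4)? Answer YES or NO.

NO

N N\PP N ((PP\N)\(N\PP))\N
CKY chart[0,4] = {PP}; S ∉ chart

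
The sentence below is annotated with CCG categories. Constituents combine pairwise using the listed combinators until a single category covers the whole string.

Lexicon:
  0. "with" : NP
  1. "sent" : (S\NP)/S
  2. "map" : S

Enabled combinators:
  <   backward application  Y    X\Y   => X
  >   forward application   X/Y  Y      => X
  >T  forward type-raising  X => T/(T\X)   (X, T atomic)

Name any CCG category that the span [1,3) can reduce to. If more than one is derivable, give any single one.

[0,3] S   >
  [0,1] S/(S\NP)   >T
    [0,1] "with" : NP
  [1,3] S\NP   >
    [1,2] "sent" : (S\NP)/S
    [2,3] "map" : S

S\NP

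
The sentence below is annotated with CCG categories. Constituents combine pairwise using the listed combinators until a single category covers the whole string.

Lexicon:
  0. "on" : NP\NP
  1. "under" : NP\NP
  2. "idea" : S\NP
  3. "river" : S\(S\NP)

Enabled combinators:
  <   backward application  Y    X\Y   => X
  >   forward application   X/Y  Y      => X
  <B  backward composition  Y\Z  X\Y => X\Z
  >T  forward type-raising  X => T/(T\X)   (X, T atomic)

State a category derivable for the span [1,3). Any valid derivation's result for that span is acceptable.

S\NP

[0,4] S   <
  [0,3] S\NP   <B
    [0,1] "on" : NP\NP
    [1,3] S\NP   <B
      [1,2] "under" : NP\NP
      [2,3] "idea" : S\NP
  [3,4] "river" : S\(S\NP)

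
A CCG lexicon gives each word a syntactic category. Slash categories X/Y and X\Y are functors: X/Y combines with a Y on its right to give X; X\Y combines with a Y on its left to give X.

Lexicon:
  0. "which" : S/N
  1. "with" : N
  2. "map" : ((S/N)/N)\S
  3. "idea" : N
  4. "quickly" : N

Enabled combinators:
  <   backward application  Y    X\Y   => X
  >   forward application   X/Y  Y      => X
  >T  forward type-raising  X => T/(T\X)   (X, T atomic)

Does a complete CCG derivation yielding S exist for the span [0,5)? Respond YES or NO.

[0,5] S   >
  [0,4] S/N   >
    [0,3] (S/N)/N   <
      [0,2] S   >
        [0,1] "which" : S/N
        [1,2] "with" : N
      [2,3] "map" : ((S/N)/N)\S
    [3,4] "idea" : N
  [4,5] "quickly" : N

YES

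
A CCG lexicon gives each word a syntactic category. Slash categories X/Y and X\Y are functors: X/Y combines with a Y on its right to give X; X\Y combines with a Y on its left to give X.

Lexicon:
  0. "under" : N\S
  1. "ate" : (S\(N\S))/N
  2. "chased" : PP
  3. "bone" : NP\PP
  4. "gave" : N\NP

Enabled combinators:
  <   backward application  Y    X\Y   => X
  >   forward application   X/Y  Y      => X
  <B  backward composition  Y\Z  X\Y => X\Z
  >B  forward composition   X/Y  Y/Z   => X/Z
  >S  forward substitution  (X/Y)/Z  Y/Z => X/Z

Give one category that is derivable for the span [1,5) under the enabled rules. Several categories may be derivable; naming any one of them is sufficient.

[0,5] S   <
  [0,1] "under" : N\S
  [1,5] S\(N\S)   >
    [1,2] "ate" : (S\(N\S))/N
    [2,5] N   <
      [2,4] NP   <
        [2,3] "chased" : PP
        [3,4] "bone" : NP\PP
      [4,5] "gave" : N\NP

S\(N\S)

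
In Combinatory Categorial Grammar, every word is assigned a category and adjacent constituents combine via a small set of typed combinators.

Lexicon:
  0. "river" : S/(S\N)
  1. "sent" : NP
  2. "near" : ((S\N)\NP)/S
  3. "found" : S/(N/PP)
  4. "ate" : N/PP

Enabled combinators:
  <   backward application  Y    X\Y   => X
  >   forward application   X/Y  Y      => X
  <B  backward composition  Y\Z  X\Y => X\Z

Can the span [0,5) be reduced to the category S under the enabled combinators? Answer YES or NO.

[0,5] S   >
  [0,1] "river" : S/(S\N)
  [1,5] S\N   <
    [1,2] "sent" : NP
    [2,5] (S\N)\NP   >
      [2,3] "near" : ((S\N)\NP)/S
      [3,5] S   >
        [3,4] "found" : S/(N/PP)
        [4,5] "ate" : N/PP

YES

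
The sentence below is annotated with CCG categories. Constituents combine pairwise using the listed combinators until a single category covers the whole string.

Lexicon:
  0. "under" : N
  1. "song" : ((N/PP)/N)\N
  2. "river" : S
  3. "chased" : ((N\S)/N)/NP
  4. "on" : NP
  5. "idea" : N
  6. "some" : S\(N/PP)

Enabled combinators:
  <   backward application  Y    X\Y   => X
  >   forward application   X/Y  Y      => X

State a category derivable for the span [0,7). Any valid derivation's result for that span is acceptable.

S

[0,7] S   <
  [0,6] N/PP   >
    [0,2] (N/PP)/N   <
      [0,1] "under" : N
      [1,2] "song" : ((N/PP)/N)\N
    [2,6] N   <
      [2,3] "river" : S
      [3,6] N\S   >
        [3,5] (N\S)/N   >
          [3,4] "chased" : ((N\S)/N)/NP
          [4,5] "on" : NP
        [5,6] "idea" : N
  [6,7] "some" : S\(N/PP)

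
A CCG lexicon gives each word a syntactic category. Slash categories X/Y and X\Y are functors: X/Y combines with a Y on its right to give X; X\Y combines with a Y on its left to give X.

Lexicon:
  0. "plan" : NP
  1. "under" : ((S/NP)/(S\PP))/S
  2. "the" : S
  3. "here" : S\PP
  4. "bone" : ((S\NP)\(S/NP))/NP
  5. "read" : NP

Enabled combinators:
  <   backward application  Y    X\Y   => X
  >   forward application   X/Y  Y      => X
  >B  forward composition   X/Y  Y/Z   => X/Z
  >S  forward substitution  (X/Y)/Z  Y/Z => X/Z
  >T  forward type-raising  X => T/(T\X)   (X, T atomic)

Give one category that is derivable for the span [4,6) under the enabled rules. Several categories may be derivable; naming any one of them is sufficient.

(S\NP)\(S/NP)

[0,6] S   >
  [0,1] S/(S\NP)   >T
    [0,1] "plan" : NP
  [1,6] S\NP   <
    [1,4] S/NP   >
      [1,3] (S/NP)/(S\PP)   >
        [1,2] "under" : ((S/NP)/(S\PP))/S
        [2,3] "the" : S
      [3,4] "here" : S\PP
    [4,6] (S\NP)\(S/NP)   >
      [4,5] "bone" : ((S\NP)\(S/NP))/NP
      [5,6] "read" : NP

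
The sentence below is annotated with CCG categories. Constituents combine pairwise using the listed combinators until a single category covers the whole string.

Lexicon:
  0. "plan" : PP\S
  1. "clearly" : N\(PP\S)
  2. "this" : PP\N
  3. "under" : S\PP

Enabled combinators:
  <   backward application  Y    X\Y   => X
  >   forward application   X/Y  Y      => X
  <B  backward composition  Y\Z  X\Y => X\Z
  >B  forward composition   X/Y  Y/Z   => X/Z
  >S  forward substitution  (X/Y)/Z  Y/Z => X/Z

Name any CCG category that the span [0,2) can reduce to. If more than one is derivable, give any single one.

N

[0,4] S   <
  [0,3] PP   <
    [0,2] N   <
      [0,1] "plan" : PP\S
      [1,2] "clearly" : N\(PP\S)
    [2,3] "this" : PP\N
  [3,4] "under" : S\PP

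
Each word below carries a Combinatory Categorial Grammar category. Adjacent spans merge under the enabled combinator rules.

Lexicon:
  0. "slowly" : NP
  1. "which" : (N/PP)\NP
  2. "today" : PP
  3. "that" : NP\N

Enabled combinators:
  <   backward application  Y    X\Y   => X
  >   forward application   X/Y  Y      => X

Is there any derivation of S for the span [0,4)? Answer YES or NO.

NO

NP (N/PP)\NP PP NP\N
CKY chart[0,4] = {NP}; S ∉ chart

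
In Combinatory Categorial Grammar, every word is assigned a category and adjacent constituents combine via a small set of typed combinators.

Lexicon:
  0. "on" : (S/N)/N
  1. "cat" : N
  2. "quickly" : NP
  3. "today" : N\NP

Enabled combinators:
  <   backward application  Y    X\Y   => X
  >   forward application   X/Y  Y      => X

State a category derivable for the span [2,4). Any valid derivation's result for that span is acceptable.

[0,4] S   >
  [0,2] S/N   >
    [0,1] "on" : (S/N)/N
    [1,2] "cat" : N
  [2,4] N   <
    [2,3] "quickly" : NP
    [3,4] "today" : N\NP

N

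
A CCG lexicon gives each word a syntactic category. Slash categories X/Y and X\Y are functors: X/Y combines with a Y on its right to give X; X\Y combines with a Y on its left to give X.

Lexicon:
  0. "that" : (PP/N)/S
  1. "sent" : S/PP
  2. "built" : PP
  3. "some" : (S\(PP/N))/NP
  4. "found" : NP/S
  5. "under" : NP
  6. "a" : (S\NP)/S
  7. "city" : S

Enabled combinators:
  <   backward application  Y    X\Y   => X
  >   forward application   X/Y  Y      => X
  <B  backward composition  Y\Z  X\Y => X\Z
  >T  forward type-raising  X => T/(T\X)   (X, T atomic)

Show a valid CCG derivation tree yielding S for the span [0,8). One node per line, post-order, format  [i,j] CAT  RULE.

[0,1] (PP/N)/S  lex  "that"
[1,2] S/PP  lex  "sent"
[2,3] PP  lex  "built"
[1,3] S  >  k=2
[0,3] PP/N  >  k=1
[3,4] (S\(PP/N))/NP  lex  "some"
[4,5] NP/S  lex  "found"
[5,6] NP  lex  "under"
[5,6] S/(S\NP)  >T
[6,7] (S\NP)/S  lex  "a"
[7,8] S  lex  "city"
[6,8] S\NP  >  k=7
[5,8] S  >  k=6
[4,8] NP  >  k=5
[3,8] S\(PP/N)  >  k=4
[0,8] S  <  k=3

[0,8] S   <
  [0,3] PP/N   >
    [0,1] "that" : (PP/N)/S
    [1,3] S   >
      [1,2] "sent" : S/PP
      [2,3] "built" : PP
  [3,8] S\(PP/N)   >
    [3,4] "some" : (S\(PP/N))/NP
    [4,8] NP   >
      [4,5] "found" : NP/S
      [5,8] S   >
        [5,6] S/(S\NP)   >T
          [5,6] "under" : NP
        [6,8] S\NP   >
          [6,7] "a" : (S\NP)/S
          [7,8] "city" : S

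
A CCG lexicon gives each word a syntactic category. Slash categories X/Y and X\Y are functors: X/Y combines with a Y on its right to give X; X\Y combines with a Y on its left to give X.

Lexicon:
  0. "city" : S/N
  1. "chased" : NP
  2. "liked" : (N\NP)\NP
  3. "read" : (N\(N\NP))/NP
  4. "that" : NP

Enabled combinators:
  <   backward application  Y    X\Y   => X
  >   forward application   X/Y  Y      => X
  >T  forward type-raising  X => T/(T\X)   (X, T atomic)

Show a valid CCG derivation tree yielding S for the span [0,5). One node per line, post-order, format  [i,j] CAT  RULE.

[0,1] S/N  lex  "city"
[1,2] NP  lex  "chased"
[2,3] (N\NP)\NP  lex  "liked"
[1,3] N\NP  <  k=2
[3,4] (N\(N\NP))/NP  lex  "read"
[4,5] NP  lex  "that"
[3,5] N\(N\NP)  >  k=4
[1,5] N  <  k=3
[0,5] S  >  k=1

[0,5] S   >
  [0,1] "city" : S/N
  [1,5] N   <
    [1,3] N\NP   <
      [1,2] "chased" : NP
      [2,3] "liked" : (N\NP)\NP
    [3,5] N\(N\NP)   >
      [3,4] "read" : (N\(N\NP))/NP
      [4,5] "that" : NP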